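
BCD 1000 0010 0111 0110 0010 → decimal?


Each 4-bit group → digit:
  1000 → 8
  0010 → 2
  0111 → 7
  0110 → 6
  0010 → 2
= 82762


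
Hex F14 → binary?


Each hex digit → 4 binary bits:
  F = 1111
  1 = 0001
  4 = 0100
Concatenate: 1111 0001 0100
= 111100010100


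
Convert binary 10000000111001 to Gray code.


Binary: 10000000111001
Gray code: G = B XOR (B >> 1)
B >> 1 = 01000000011100
10000000111001 XOR 01000000011100:
  1 XOR 0 = 1
  0 XOR 1 = 1
  0 XOR 0 = 0
  0 XOR 0 = 0
  0 XOR 0 = 0
  0 XOR 0 = 0
  0 XOR 0 = 0
  0 XOR 0 = 0
  1 XOR 0 = 1
  1 XOR 1 = 0
  1 XOR 1 = 0
  0 XOR 1 = 1
  0 XOR 0 = 0
  1 XOR 0 = 1
= 11000000100101


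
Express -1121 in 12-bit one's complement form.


Original: 010001100001
Invert all bits:
  bit 0: 0 → 1
  bit 1: 1 → 0
  bit 2: 0 → 1
  bit 3: 0 → 1
  bit 4: 0 → 1
  bit 5: 1 → 0
  bit 6: 1 → 0
  bit 7: 0 → 1
  bit 8: 0 → 1
  bit 9: 0 → 1
  bit 10: 0 → 1
  bit 11: 1 → 0
= 101110011110


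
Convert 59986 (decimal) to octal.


Divide by 8 repeatedly:
59986 ÷ 8 = 7498 remainder 2
7498 ÷ 8 = 937 remainder 2
937 ÷ 8 = 117 remainder 1
117 ÷ 8 = 14 remainder 5
14 ÷ 8 = 1 remainder 6
1 ÷ 8 = 0 remainder 1
Reading remainders bottom-up:
= 0o165122


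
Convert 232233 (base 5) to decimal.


Positional values (base 5):
  3 × 5^0 = 3 × 1 = 3
  3 × 5^1 = 3 × 5 = 15
  2 × 5^2 = 2 × 25 = 50
  2 × 5^3 = 2 × 125 = 250
  3 × 5^4 = 3 × 625 = 1875
  2 × 5^5 = 2 × 3125 = 6250
Sum = 3 + 15 + 50 + 250 + 1875 + 6250
= 8443


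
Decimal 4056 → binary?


Divide by 2 repeatedly:
4056 ÷ 2 = 2028 remainder 0
2028 ÷ 2 = 1014 remainder 0
1014 ÷ 2 = 507 remainder 0
507 ÷ 2 = 253 remainder 1
253 ÷ 2 = 126 remainder 1
126 ÷ 2 = 63 remainder 0
63 ÷ 2 = 31 remainder 1
31 ÷ 2 = 15 remainder 1
15 ÷ 2 = 7 remainder 1
7 ÷ 2 = 3 remainder 1
3 ÷ 2 = 1 remainder 1
1 ÷ 2 = 0 remainder 1
Reading remainders bottom-up:
= 111111011000


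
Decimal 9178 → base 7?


Divide by 7 repeatedly:
9178 ÷ 7 = 1311 remainder 1
1311 ÷ 7 = 187 remainder 2
187 ÷ 7 = 26 remainder 5
26 ÷ 7 = 3 remainder 5
3 ÷ 7 = 0 remainder 3
Reading remainders bottom-up:
= 35521


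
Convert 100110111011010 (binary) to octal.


Group into 3-bit groups: 100110111011010
  100 = 4
  110 = 6
  111 = 7
  011 = 3
  010 = 2
= 0o46732


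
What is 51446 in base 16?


Divide by 16 repeatedly:
51446 ÷ 16 = 3215 remainder 6 (6)
3215 ÷ 16 = 200 remainder 15 (F)
200 ÷ 16 = 12 remainder 8 (8)
12 ÷ 16 = 0 remainder 12 (C)
Reading remainders bottom-up:
= 0xC8F6


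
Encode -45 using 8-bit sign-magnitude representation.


Sign bit: 1 (negative)
Magnitude: 45 = 0101101
= 10101101


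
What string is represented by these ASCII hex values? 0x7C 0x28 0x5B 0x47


Codes (hex): 0x7C 0x28 0x5B 0x47
Per-code ASCII lookup:
  0x7C = 124  (special character) → '|'
  0x28 = 40  (special character) → '('
  0x5B = 91  (special character) → '['
  0x47 = 71  (range 65-90: uppercase, 71 - 65 = 6) → 'G'
= '|([G'


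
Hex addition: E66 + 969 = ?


Align and add column by column (LSB to MSB, each column mod 16 with carry):
  0E66
+ 0969
  ----
  col 0: 6(6) + 9(9) + 0 (carry in) = 15 → F(15), carry out 0
  col 1: 6(6) + 6(6) + 0 (carry in) = 12 → C(12), carry out 0
  col 2: E(14) + 9(9) + 0 (carry in) = 23 → 7(7), carry out 1
  col 3: 0(0) + 0(0) + 1 (carry in) = 1 → 1(1), carry out 0
Reading digits MSB→LSB: 17CF
Strip leading zeros: 17CF
= 0x17CF


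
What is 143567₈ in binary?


Each octal digit → 3 binary bits:
  1 = 001
  4 = 100
  3 = 011
  5 = 101
  6 = 110
  7 = 111
Concatenate: 001 100 011 101 110 111
= 001100011101110111


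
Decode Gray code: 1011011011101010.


Gray code: 1011011011101010
MSB stays the same: 1
Each subsequent bit = prev_binary XOR current_gray:
  B[1] = 1 XOR 0 = 1
  B[2] = 1 XOR 1 = 0
  B[3] = 0 XOR 1 = 1
  B[4] = 1 XOR 0 = 1
  B[5] = 1 XOR 1 = 0
  B[6] = 0 XOR 1 = 1
  B[7] = 1 XOR 0 = 1
  B[8] = 1 XOR 1 = 0
  B[9] = 0 XOR 1 = 1
  B[10] = 1 XOR 1 = 0
  B[11] = 0 XOR 0 = 0
  B[12] = 0 XOR 1 = 1
  B[13] = 1 XOR 0 = 1
  B[14] = 1 XOR 1 = 0
  B[15] = 0 XOR 0 = 0
= 1101101101001100 (56140 decimal)


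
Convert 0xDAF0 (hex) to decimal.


Positional values:
Position 0: 0 × 16^0 = 0 × 1 = 0
Position 1: F × 16^1 = 15 × 16 = 240
Position 2: A × 16^2 = 10 × 256 = 2560
Position 3: D × 16^3 = 13 × 4096 = 53248
Sum = 0 + 240 + 2560 + 53248
= 56048


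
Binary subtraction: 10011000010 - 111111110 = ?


Align and subtract column by column (LSB to MSB, borrowing when needed):
  10011000010
- 00111111110
  -----------
  col 0: (0 - 0 borrow-in) - 0 → 0 - 0 = 0, borrow out 0
  col 1: (1 - 0 borrow-in) - 1 → 1 - 1 = 0, borrow out 0
  col 2: (0 - 0 borrow-in) - 1 → borrow from next column: (0+2) - 1 = 1, borrow out 1
  col 3: (0 - 1 borrow-in) - 1 → borrow from next column: (-1+2) - 1 = 0, borrow out 1
  col 4: (0 - 1 borrow-in) - 1 → borrow from next column: (-1+2) - 1 = 0, borrow out 1
  col 5: (0 - 1 borrow-in) - 1 → borrow from next column: (-1+2) - 1 = 0, borrow out 1
  col 6: (1 - 1 borrow-in) - 1 → borrow from next column: (0+2) - 1 = 1, borrow out 1
  col 7: (1 - 1 borrow-in) - 1 → borrow from next column: (0+2) - 1 = 1, borrow out 1
  col 8: (0 - 1 borrow-in) - 1 → borrow from next column: (-1+2) - 1 = 0, borrow out 1
  col 9: (0 - 1 borrow-in) - 0 → borrow from next column: (-1+2) - 0 = 1, borrow out 1
  col 10: (1 - 1 borrow-in) - 0 → 0 - 0 = 0, borrow out 0
Reading bits MSB→LSB: 01011000100
Strip leading zeros: 1011000100
= 1011000100


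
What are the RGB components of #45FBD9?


Hex: #45FBD9
R = 45₁₆ = 69
G = FB₁₆ = 251
B = D9₁₆ = 217
= RGB(69, 251, 217)


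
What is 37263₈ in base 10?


Positional values:
Position 0: 3 × 8^0 = 3
Position 1: 6 × 8^1 = 48
Position 2: 2 × 8^2 = 128
Position 3: 7 × 8^3 = 3584
Position 4: 3 × 8^4 = 12288
Sum = 3 + 48 + 128 + 3584 + 12288
= 16051


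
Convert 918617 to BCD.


Each digit → 4-bit binary:
  9 → 1001
  1 → 0001
  8 → 1000
  6 → 0110
  1 → 0001
  7 → 0111
= 1001 0001 1000 0110 0001 0111


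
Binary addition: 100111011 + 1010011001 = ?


Align and add column by column (LSB to MSB, carry propagating):
  00100111011
+ 01010011001
  -----------
  col 0: 1 + 1 + 0 (carry in) = 2 → bit 0, carry out 1
  col 1: 1 + 0 + 1 (carry in) = 2 → bit 0, carry out 1
  col 2: 0 + 0 + 1 (carry in) = 1 → bit 1, carry out 0
  col 3: 1 + 1 + 0 (carry in) = 2 → bit 0, carry out 1
  col 4: 1 + 1 + 1 (carry in) = 3 → bit 1, carry out 1
  col 5: 1 + 0 + 1 (carry in) = 2 → bit 0, carry out 1
  col 6: 0 + 0 + 1 (carry in) = 1 → bit 1, carry out 0
  col 7: 0 + 1 + 0 (carry in) = 1 → bit 1, carry out 0
  col 8: 1 + 0 + 0 (carry in) = 1 → bit 1, carry out 0
  col 9: 0 + 1 + 0 (carry in) = 1 → bit 1, carry out 0
  col 10: 0 + 0 + 0 (carry in) = 0 → bit 0, carry out 0
Reading bits MSB→LSB: 01111010100
Strip leading zeros: 1111010100
= 1111010100


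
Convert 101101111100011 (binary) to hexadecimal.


Group into 4-bit nibbles: 0101101111100011
  0101 = 5
  1011 = B
  1110 = E
  0011 = 3
= 0x5BE3


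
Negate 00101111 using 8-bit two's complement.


Original: 00101111
Step 1 - Invert all bits: 11010000
Step 2 - Add 1: 11010000 + 1
= 11010001 (represents -47)


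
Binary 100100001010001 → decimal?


Positional values:
Bit 0: 1 × 2^0 = 1
Bit 4: 1 × 2^4 = 16
Bit 6: 1 × 2^6 = 64
Bit 11: 1 × 2^11 = 2048
Bit 14: 1 × 2^14 = 16384
Sum = 1 + 16 + 64 + 2048 + 16384
= 18513


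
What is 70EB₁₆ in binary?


Each hex digit → 4 binary bits:
  7 = 0111
  0 = 0000
  E = 1110
  B = 1011
Concatenate: 0111 0000 1110 1011
= 0111000011101011


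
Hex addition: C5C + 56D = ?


Align and add column by column (LSB to MSB, each column mod 16 with carry):
  0C5C
+ 056D
  ----
  col 0: C(12) + D(13) + 0 (carry in) = 25 → 9(9), carry out 1
  col 1: 5(5) + 6(6) + 1 (carry in) = 12 → C(12), carry out 0
  col 2: C(12) + 5(5) + 0 (carry in) = 17 → 1(1), carry out 1
  col 3: 0(0) + 0(0) + 1 (carry in) = 1 → 1(1), carry out 0
Reading digits MSB→LSB: 11C9
Strip leading zeros: 11C9
= 0x11C9


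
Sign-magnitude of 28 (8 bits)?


Sign bit: 0 (positive)
Magnitude: 28 = 0011100
= 00011100


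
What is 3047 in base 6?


Divide by 6 repeatedly:
3047 ÷ 6 = 507 remainder 5
507 ÷ 6 = 84 remainder 3
84 ÷ 6 = 14 remainder 0
14 ÷ 6 = 2 remainder 2
2 ÷ 6 = 0 remainder 2
Reading remainders bottom-up:
= 22035


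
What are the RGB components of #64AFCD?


Hex: #64AFCD
R = 64₁₆ = 100
G = AF₁₆ = 175
B = CD₁₆ = 205
= RGB(100, 175, 205)


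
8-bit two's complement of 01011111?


Original: 01011111
Step 1 - Invert all bits: 10100000
Step 2 - Add 1: 10100000 + 1
= 10100001 (represents -95)


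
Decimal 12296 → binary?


Divide by 2 repeatedly:
12296 ÷ 2 = 6148 remainder 0
6148 ÷ 2 = 3074 remainder 0
3074 ÷ 2 = 1537 remainder 0
1537 ÷ 2 = 768 remainder 1
768 ÷ 2 = 384 remainder 0
384 ÷ 2 = 192 remainder 0
192 ÷ 2 = 96 remainder 0
96 ÷ 2 = 48 remainder 0
48 ÷ 2 = 24 remainder 0
24 ÷ 2 = 12 remainder 0
12 ÷ 2 = 6 remainder 0
6 ÷ 2 = 3 remainder 0
3 ÷ 2 = 1 remainder 1
1 ÷ 2 = 0 remainder 1
Reading remainders bottom-up:
= 11000000001000


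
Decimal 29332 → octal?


Divide by 8 repeatedly:
29332 ÷ 8 = 3666 remainder 4
3666 ÷ 8 = 458 remainder 2
458 ÷ 8 = 57 remainder 2
57 ÷ 8 = 7 remainder 1
7 ÷ 8 = 0 remainder 7
Reading remainders bottom-up:
= 0o71224


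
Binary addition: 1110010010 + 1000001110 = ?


Align and add column by column (LSB to MSB, carry propagating):
  01110010010
+ 01000001110
  -----------
  col 0: 0 + 0 + 0 (carry in) = 0 → bit 0, carry out 0
  col 1: 1 + 1 + 0 (carry in) = 2 → bit 0, carry out 1
  col 2: 0 + 1 + 1 (carry in) = 2 → bit 0, carry out 1
  col 3: 0 + 1 + 1 (carry in) = 2 → bit 0, carry out 1
  col 4: 1 + 0 + 1 (carry in) = 2 → bit 0, carry out 1
  col 5: 0 + 0 + 1 (carry in) = 1 → bit 1, carry out 0
  col 6: 0 + 0 + 0 (carry in) = 0 → bit 0, carry out 0
  col 7: 1 + 0 + 0 (carry in) = 1 → bit 1, carry out 0
  col 8: 1 + 0 + 0 (carry in) = 1 → bit 1, carry out 0
  col 9: 1 + 1 + 0 (carry in) = 2 → bit 0, carry out 1
  col 10: 0 + 0 + 1 (carry in) = 1 → bit 1, carry out 0
Reading bits MSB→LSB: 10110100000
Strip leading zeros: 10110100000
= 10110100000


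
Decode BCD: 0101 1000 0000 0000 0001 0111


Each 4-bit group → digit:
  0101 → 5
  1000 → 8
  0000 → 0
  0000 → 0
  0001 → 1
  0111 → 7
= 580017


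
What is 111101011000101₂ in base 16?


Group into 4-bit nibbles: 0111101011000101
  0111 = 7
  1010 = A
  1100 = C
  0101 = 5
= 0x7AC5


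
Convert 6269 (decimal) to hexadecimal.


Divide by 16 repeatedly:
6269 ÷ 16 = 391 remainder 13 (D)
391 ÷ 16 = 24 remainder 7 (7)
24 ÷ 16 = 1 remainder 8 (8)
1 ÷ 16 = 0 remainder 1 (1)
Reading remainders bottom-up:
= 0x187D


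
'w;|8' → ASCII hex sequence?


String: 'w;|8'  (4 characters)
Per-character ASCII lookup:
  'w': lowercase starts at 97: 'w' = 97 + 22 = 119 → 0x77
  ';': special character: ';' = 59 → 0x3B
  '|': special character: '|' = 124 → 0x7C
  '8': digits start at 48: '8' = 48 + 8 = 56 → 0x38
= 0x77 0x3B 0x7C 0x38


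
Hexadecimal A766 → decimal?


Positional values:
Position 0: 6 × 16^0 = 6 × 1 = 6
Position 1: 6 × 16^1 = 6 × 16 = 96
Position 2: 7 × 16^2 = 7 × 256 = 1792
Position 3: A × 16^3 = 10 × 4096 = 40960
Sum = 6 + 96 + 1792 + 40960
= 42854


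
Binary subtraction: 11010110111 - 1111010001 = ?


Align and subtract column by column (LSB to MSB, borrowing when needed):
  11010110111
- 01111010001
  -----------
  col 0: (1 - 0 borrow-in) - 1 → 1 - 1 = 0, borrow out 0
  col 1: (1 - 0 borrow-in) - 0 → 1 - 0 = 1, borrow out 0
  col 2: (1 - 0 borrow-in) - 0 → 1 - 0 = 1, borrow out 0
  col 3: (0 - 0 borrow-in) - 0 → 0 - 0 = 0, borrow out 0
  col 4: (1 - 0 borrow-in) - 1 → 1 - 1 = 0, borrow out 0
  col 5: (1 - 0 borrow-in) - 0 → 1 - 0 = 1, borrow out 0
  col 6: (0 - 0 borrow-in) - 1 → borrow from next column: (0+2) - 1 = 1, borrow out 1
  col 7: (1 - 1 borrow-in) - 1 → borrow from next column: (0+2) - 1 = 1, borrow out 1
  col 8: (0 - 1 borrow-in) - 1 → borrow from next column: (-1+2) - 1 = 0, borrow out 1
  col 9: (1 - 1 borrow-in) - 1 → borrow from next column: (0+2) - 1 = 1, borrow out 1
  col 10: (1 - 1 borrow-in) - 0 → 0 - 0 = 0, borrow out 0
Reading bits MSB→LSB: 01011100110
Strip leading zeros: 1011100110
= 1011100110


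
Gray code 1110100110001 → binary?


Gray code: 1110100110001
MSB stays the same: 1
Each subsequent bit = prev_binary XOR current_gray:
  B[1] = 1 XOR 1 = 0
  B[2] = 0 XOR 1 = 1
  B[3] = 1 XOR 0 = 1
  B[4] = 1 XOR 1 = 0
  B[5] = 0 XOR 0 = 0
  B[6] = 0 XOR 0 = 0
  B[7] = 0 XOR 1 = 1
  B[8] = 1 XOR 1 = 0
  B[9] = 0 XOR 0 = 0
  B[10] = 0 XOR 0 = 0
  B[11] = 0 XOR 0 = 0
  B[12] = 0 XOR 1 = 1
= 1011000100001 (5665 decimal)


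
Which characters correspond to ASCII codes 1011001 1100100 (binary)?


Codes (binary): 1011001 1100100
Per-code ASCII lookup:
  1011001 = 89  (range 65-90: uppercase, 89 - 65 = 24) → 'Y'
  1100100 = 100  (range 97-122: lowercase, 100 - 97 = 3) → 'd'
= 'Yd'


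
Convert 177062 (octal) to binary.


Each octal digit → 3 binary bits:
  1 = 001
  7 = 111
  7 = 111
  0 = 000
  6 = 110
  2 = 010
Concatenate: 001 111 111 000 110 010
= 001111111000110010


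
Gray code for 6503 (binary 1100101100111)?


Binary: 1100101100111
Gray code: G = B XOR (B >> 1)
B >> 1 = 0110010110011
1100101100111 XOR 0110010110011:
  1 XOR 0 = 1
  1 XOR 1 = 0
  0 XOR 1 = 1
  0 XOR 0 = 0
  1 XOR 0 = 1
  0 XOR 1 = 1
  1 XOR 0 = 1
  1 XOR 1 = 0
  0 XOR 1 = 1
  0 XOR 0 = 0
  1 XOR 0 = 1
  1 XOR 1 = 0
  1 XOR 1 = 0
= 1010111010100


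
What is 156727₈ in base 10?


Positional values:
Position 0: 7 × 8^0 = 7
Position 1: 2 × 8^1 = 16
Position 2: 7 × 8^2 = 448
Position 3: 6 × 8^3 = 3072
Position 4: 5 × 8^4 = 20480
Position 5: 1 × 8^5 = 32768
Sum = 7 + 16 + 448 + 3072 + 20480 + 32768
= 56791


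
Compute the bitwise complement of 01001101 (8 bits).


Original: 01001101
Invert all bits:
  bit 0: 0 → 1
  bit 1: 1 → 0
  bit 2: 0 → 1
  bit 3: 0 → 1
  bit 4: 1 → 0
  bit 5: 1 → 0
  bit 6: 0 → 1
  bit 7: 1 → 0
= 10110010


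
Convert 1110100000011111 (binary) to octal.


Group into 3-bit groups: 001110100000011111
  001 = 1
  110 = 6
  100 = 4
  000 = 0
  011 = 3
  111 = 7
= 0o164037


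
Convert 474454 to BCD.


Each digit → 4-bit binary:
  4 → 0100
  7 → 0111
  4 → 0100
  4 → 0100
  5 → 0101
  4 → 0100
= 0100 0111 0100 0100 0101 0100


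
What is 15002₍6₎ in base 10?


Positional values (base 6):
  2 × 6^0 = 2 × 1 = 2
  0 × 6^1 = 0 × 6 = 0
  0 × 6^2 = 0 × 36 = 0
  5 × 6^3 = 5 × 216 = 1080
  1 × 6^4 = 1 × 1296 = 1296
Sum = 2 + 0 + 0 + 1080 + 1296
= 2378


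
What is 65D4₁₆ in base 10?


Positional values:
Position 0: 4 × 16^0 = 4 × 1 = 4
Position 1: D × 16^1 = 13 × 16 = 208
Position 2: 5 × 16^2 = 5 × 256 = 1280
Position 3: 6 × 16^3 = 6 × 4096 = 24576
Sum = 4 + 208 + 1280 + 24576
= 26068


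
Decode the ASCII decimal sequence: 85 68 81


Codes (decimal): 85 68 81
Per-code ASCII lookup:
  85  (range 65-90: uppercase, 85 - 65 = 20) → 'U'
  68  (range 65-90: uppercase, 68 - 65 = 3) → 'D'
  81  (range 65-90: uppercase, 81 - 65 = 16) → 'Q'
= 'UDQ'


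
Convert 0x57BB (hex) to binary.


Each hex digit → 4 binary bits:
  5 = 0101
  7 = 0111
  B = 1011
  B = 1011
Concatenate: 0101 0111 1011 1011
= 0101011110111011


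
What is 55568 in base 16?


Divide by 16 repeatedly:
55568 ÷ 16 = 3473 remainder 0 (0)
3473 ÷ 16 = 217 remainder 1 (1)
217 ÷ 16 = 13 remainder 9 (9)
13 ÷ 16 = 0 remainder 13 (D)
Reading remainders bottom-up:
= 0xD910


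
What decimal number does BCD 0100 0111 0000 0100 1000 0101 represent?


Each 4-bit group → digit:
  0100 → 4
  0111 → 7
  0000 → 0
  0100 → 4
  1000 → 8
  0101 → 5
= 470485


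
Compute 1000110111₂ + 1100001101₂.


Align and add column by column (LSB to MSB, carry propagating):
  01000110111
+ 01100001101
  -----------
  col 0: 1 + 1 + 0 (carry in) = 2 → bit 0, carry out 1
  col 1: 1 + 0 + 1 (carry in) = 2 → bit 0, carry out 1
  col 2: 1 + 1 + 1 (carry in) = 3 → bit 1, carry out 1
  col 3: 0 + 1 + 1 (carry in) = 2 → bit 0, carry out 1
  col 4: 1 + 0 + 1 (carry in) = 2 → bit 0, carry out 1
  col 5: 1 + 0 + 1 (carry in) = 2 → bit 0, carry out 1
  col 6: 0 + 0 + 1 (carry in) = 1 → bit 1, carry out 0
  col 7: 0 + 0 + 0 (carry in) = 0 → bit 0, carry out 0
  col 8: 0 + 1 + 0 (carry in) = 1 → bit 1, carry out 0
  col 9: 1 + 1 + 0 (carry in) = 2 → bit 0, carry out 1
  col 10: 0 + 0 + 1 (carry in) = 1 → bit 1, carry out 0
Reading bits MSB→LSB: 10101000100
Strip leading zeros: 10101000100
= 10101000100


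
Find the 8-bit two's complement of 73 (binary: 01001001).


Original: 01001001
Step 1 - Invert all bits: 10110110
Step 2 - Add 1: 10110110 + 1
= 10110111 (represents -73)


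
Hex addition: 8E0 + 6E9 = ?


Align and add column by column (LSB to MSB, each column mod 16 with carry):
  08E0
+ 06E9
  ----
  col 0: 0(0) + 9(9) + 0 (carry in) = 9 → 9(9), carry out 0
  col 1: E(14) + E(14) + 0 (carry in) = 28 → C(12), carry out 1
  col 2: 8(8) + 6(6) + 1 (carry in) = 15 → F(15), carry out 0
  col 3: 0(0) + 0(0) + 0 (carry in) = 0 → 0(0), carry out 0
Reading digits MSB→LSB: 0FC9
Strip leading zeros: FC9
= 0xFC9


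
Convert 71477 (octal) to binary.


Each octal digit → 3 binary bits:
  7 = 111
  1 = 001
  4 = 100
  7 = 111
  7 = 111
Concatenate: 111 001 100 111 111
= 111001100111111


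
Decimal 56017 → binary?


Divide by 2 repeatedly:
56017 ÷ 2 = 28008 remainder 1
28008 ÷ 2 = 14004 remainder 0
14004 ÷ 2 = 7002 remainder 0
7002 ÷ 2 = 3501 remainder 0
3501 ÷ 2 = 1750 remainder 1
1750 ÷ 2 = 875 remainder 0
875 ÷ 2 = 437 remainder 1
437 ÷ 2 = 218 remainder 1
218 ÷ 2 = 109 remainder 0
109 ÷ 2 = 54 remainder 1
54 ÷ 2 = 27 remainder 0
27 ÷ 2 = 13 remainder 1
13 ÷ 2 = 6 remainder 1
6 ÷ 2 = 3 remainder 0
3 ÷ 2 = 1 remainder 1
1 ÷ 2 = 0 remainder 1
Reading remainders bottom-up:
= 1101101011010001


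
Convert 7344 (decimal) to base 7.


Divide by 7 repeatedly:
7344 ÷ 7 = 1049 remainder 1
1049 ÷ 7 = 149 remainder 6
149 ÷ 7 = 21 remainder 2
21 ÷ 7 = 3 remainder 0
3 ÷ 7 = 0 remainder 3
Reading remainders bottom-up:
= 30261


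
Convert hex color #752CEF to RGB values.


Hex: #752CEF
R = 75₁₆ = 117
G = 2C₁₆ = 44
B = EF₁₆ = 239
= RGB(117, 44, 239)


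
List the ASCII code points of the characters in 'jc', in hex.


String: 'jc'  (2 characters)
Per-character ASCII lookup:
  'j': lowercase starts at 97: 'j' = 97 + 9 = 106 → 0x6A
  'c': lowercase starts at 97: 'c' = 97 + 2 = 99 → 0x63
= 0x6A 0x63


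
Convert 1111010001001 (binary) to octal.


Group into 3-bit groups: 001111010001001
  001 = 1
  111 = 7
  010 = 2
  001 = 1
  001 = 1
= 0o17211


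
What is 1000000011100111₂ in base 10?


Positional values:
Bit 0: 1 × 2^0 = 1
Bit 1: 1 × 2^1 = 2
Bit 2: 1 × 2^2 = 4
Bit 5: 1 × 2^5 = 32
Bit 6: 1 × 2^6 = 64
Bit 7: 1 × 2^7 = 128
Bit 15: 1 × 2^15 = 32768
Sum = 1 + 2 + 4 + 32 + 64 + 128 + 32768
= 32999


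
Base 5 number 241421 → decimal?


Positional values (base 5):
  1 × 5^0 = 1 × 1 = 1
  2 × 5^1 = 2 × 5 = 10
  4 × 5^2 = 4 × 25 = 100
  1 × 5^3 = 1 × 125 = 125
  4 × 5^4 = 4 × 625 = 2500
  2 × 5^5 = 2 × 3125 = 6250
Sum = 1 + 10 + 100 + 125 + 2500 + 6250
= 8986


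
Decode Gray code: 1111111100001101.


Gray code: 1111111100001101
MSB stays the same: 1
Each subsequent bit = prev_binary XOR current_gray:
  B[1] = 1 XOR 1 = 0
  B[2] = 0 XOR 1 = 1
  B[3] = 1 XOR 1 = 0
  B[4] = 0 XOR 1 = 1
  B[5] = 1 XOR 1 = 0
  B[6] = 0 XOR 1 = 1
  B[7] = 1 XOR 1 = 0
  B[8] = 0 XOR 0 = 0
  B[9] = 0 XOR 0 = 0
  B[10] = 0 XOR 0 = 0
  B[11] = 0 XOR 0 = 0
  B[12] = 0 XOR 1 = 1
  B[13] = 1 XOR 1 = 0
  B[14] = 0 XOR 0 = 0
  B[15] = 0 XOR 1 = 1
= 1010101000001001 (43529 decimal)


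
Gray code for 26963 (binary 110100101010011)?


Binary: 110100101010011
Gray code: G = B XOR (B >> 1)
B >> 1 = 011010010101001
110100101010011 XOR 011010010101001:
  1 XOR 0 = 1
  1 XOR 1 = 0
  0 XOR 1 = 1
  1 XOR 0 = 1
  0 XOR 1 = 1
  0 XOR 0 = 0
  1 XOR 0 = 1
  0 XOR 1 = 1
  1 XOR 0 = 1
  0 XOR 1 = 1
  1 XOR 0 = 1
  0 XOR 1 = 1
  0 XOR 0 = 0
  1 XOR 0 = 1
  1 XOR 1 = 0
= 101110111111010


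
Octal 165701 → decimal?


Positional values:
Position 0: 1 × 8^0 = 1
Position 1: 0 × 8^1 = 0
Position 2: 7 × 8^2 = 448
Position 3: 5 × 8^3 = 2560
Position 4: 6 × 8^4 = 24576
Position 5: 1 × 8^5 = 32768
Sum = 1 + 0 + 448 + 2560 + 24576 + 32768
= 60353


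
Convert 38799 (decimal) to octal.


Divide by 8 repeatedly:
38799 ÷ 8 = 4849 remainder 7
4849 ÷ 8 = 606 remainder 1
606 ÷ 8 = 75 remainder 6
75 ÷ 8 = 9 remainder 3
9 ÷ 8 = 1 remainder 1
1 ÷ 8 = 0 remainder 1
Reading remainders bottom-up:
= 0o113617


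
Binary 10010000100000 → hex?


Group into 4-bit nibbles: 0010010000100000
  0010 = 2
  0100 = 4
  0010 = 2
  0000 = 0
= 0x2420


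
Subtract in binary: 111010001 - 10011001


Align and subtract column by column (LSB to MSB, borrowing when needed):
  111010001
- 010011001
  ---------
  col 0: (1 - 0 borrow-in) - 1 → 1 - 1 = 0, borrow out 0
  col 1: (0 - 0 borrow-in) - 0 → 0 - 0 = 0, borrow out 0
  col 2: (0 - 0 borrow-in) - 0 → 0 - 0 = 0, borrow out 0
  col 3: (0 - 0 borrow-in) - 1 → borrow from next column: (0+2) - 1 = 1, borrow out 1
  col 4: (1 - 1 borrow-in) - 1 → borrow from next column: (0+2) - 1 = 1, borrow out 1
  col 5: (0 - 1 borrow-in) - 0 → borrow from next column: (-1+2) - 0 = 1, borrow out 1
  col 6: (1 - 1 borrow-in) - 0 → 0 - 0 = 0, borrow out 0
  col 7: (1 - 0 borrow-in) - 1 → 1 - 1 = 0, borrow out 0
  col 8: (1 - 0 borrow-in) - 0 → 1 - 0 = 1, borrow out 0
Reading bits MSB→LSB: 100111000
Strip leading zeros: 100111000
= 100111000


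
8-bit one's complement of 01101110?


Original: 01101110
Invert all bits:
  bit 0: 0 → 1
  bit 1: 1 → 0
  bit 2: 1 → 0
  bit 3: 0 → 1
  bit 4: 1 → 0
  bit 5: 1 → 0
  bit 6: 1 → 0
  bit 7: 0 → 1
= 10010001


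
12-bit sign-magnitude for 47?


Sign bit: 0 (positive)
Magnitude: 47 = 00000101111
= 000000101111


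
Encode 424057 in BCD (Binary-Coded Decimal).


Each digit → 4-bit binary:
  4 → 0100
  2 → 0010
  4 → 0100
  0 → 0000
  5 → 0101
  7 → 0111
= 0100 0010 0100 0000 0101 0111


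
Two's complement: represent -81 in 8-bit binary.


Original: 01010001
Step 1 - Invert all bits: 10101110
Step 2 - Add 1: 10101110 + 1
= 10101111 (represents -81)


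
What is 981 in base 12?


Divide by 12 repeatedly:
981 ÷ 12 = 81 remainder 9
81 ÷ 12 = 6 remainder 9
6 ÷ 12 = 0 remainder 6
Reading remainders bottom-up:
= 699


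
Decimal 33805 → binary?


Divide by 2 repeatedly:
33805 ÷ 2 = 16902 remainder 1
16902 ÷ 2 = 8451 remainder 0
8451 ÷ 2 = 4225 remainder 1
4225 ÷ 2 = 2112 remainder 1
2112 ÷ 2 = 1056 remainder 0
1056 ÷ 2 = 528 remainder 0
528 ÷ 2 = 264 remainder 0
264 ÷ 2 = 132 remainder 0
132 ÷ 2 = 66 remainder 0
66 ÷ 2 = 33 remainder 0
33 ÷ 2 = 16 remainder 1
16 ÷ 2 = 8 remainder 0
8 ÷ 2 = 4 remainder 0
4 ÷ 2 = 2 remainder 0
2 ÷ 2 = 1 remainder 0
1 ÷ 2 = 0 remainder 1
Reading remainders bottom-up:
= 1000010000001101


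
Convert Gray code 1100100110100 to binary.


Gray code: 1100100110100
MSB stays the same: 1
Each subsequent bit = prev_binary XOR current_gray:
  B[1] = 1 XOR 1 = 0
  B[2] = 0 XOR 0 = 0
  B[3] = 0 XOR 0 = 0
  B[4] = 0 XOR 1 = 1
  B[5] = 1 XOR 0 = 1
  B[6] = 1 XOR 0 = 1
  B[7] = 1 XOR 1 = 0
  B[8] = 0 XOR 1 = 1
  B[9] = 1 XOR 0 = 1
  B[10] = 1 XOR 1 = 0
  B[11] = 0 XOR 0 = 0
  B[12] = 0 XOR 0 = 0
= 1000111011000 (4568 decimal)


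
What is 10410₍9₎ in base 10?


Positional values (base 9):
  0 × 9^0 = 0 × 1 = 0
  1 × 9^1 = 1 × 9 = 9
  4 × 9^2 = 4 × 81 = 324
  0 × 9^3 = 0 × 729 = 0
  1 × 9^4 = 1 × 6561 = 6561
Sum = 0 + 9 + 324 + 0 + 6561
= 6894


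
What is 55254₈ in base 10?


Positional values:
Position 0: 4 × 8^0 = 4
Position 1: 5 × 8^1 = 40
Position 2: 2 × 8^2 = 128
Position 3: 5 × 8^3 = 2560
Position 4: 5 × 8^4 = 20480
Sum = 4 + 40 + 128 + 2560 + 20480
= 23212


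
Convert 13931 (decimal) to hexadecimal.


Divide by 16 repeatedly:
13931 ÷ 16 = 870 remainder 11 (B)
870 ÷ 16 = 54 remainder 6 (6)
54 ÷ 16 = 3 remainder 6 (6)
3 ÷ 16 = 0 remainder 3 (3)
Reading remainders bottom-up:
= 0x366B


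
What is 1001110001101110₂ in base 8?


Group into 3-bit groups: 001001110001101110
  001 = 1
  001 = 1
  110 = 6
  001 = 1
  101 = 5
  110 = 6
= 0o116156


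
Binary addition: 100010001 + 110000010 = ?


Align and add column by column (LSB to MSB, carry propagating):
  0100010001
+ 0110000010
  ----------
  col 0: 1 + 0 + 0 (carry in) = 1 → bit 1, carry out 0
  col 1: 0 + 1 + 0 (carry in) = 1 → bit 1, carry out 0
  col 2: 0 + 0 + 0 (carry in) = 0 → bit 0, carry out 0
  col 3: 0 + 0 + 0 (carry in) = 0 → bit 0, carry out 0
  col 4: 1 + 0 + 0 (carry in) = 1 → bit 1, carry out 0
  col 5: 0 + 0 + 0 (carry in) = 0 → bit 0, carry out 0
  col 6: 0 + 0 + 0 (carry in) = 0 → bit 0, carry out 0
  col 7: 0 + 1 + 0 (carry in) = 1 → bit 1, carry out 0
  col 8: 1 + 1 + 0 (carry in) = 2 → bit 0, carry out 1
  col 9: 0 + 0 + 1 (carry in) = 1 → bit 1, carry out 0
Reading bits MSB→LSB: 1010010011
Strip leading zeros: 1010010011
= 1010010011


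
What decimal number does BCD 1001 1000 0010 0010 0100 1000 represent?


Each 4-bit group → digit:
  1001 → 9
  1000 → 8
  0010 → 2
  0010 → 2
  0100 → 4
  1000 → 8
= 982248


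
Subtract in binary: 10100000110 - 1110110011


Align and subtract column by column (LSB to MSB, borrowing when needed):
  10100000110
- 01110110011
  -----------
  col 0: (0 - 0 borrow-in) - 1 → borrow from next column: (0+2) - 1 = 1, borrow out 1
  col 1: (1 - 1 borrow-in) - 1 → borrow from next column: (0+2) - 1 = 1, borrow out 1
  col 2: (1 - 1 borrow-in) - 0 → 0 - 0 = 0, borrow out 0
  col 3: (0 - 0 borrow-in) - 0 → 0 - 0 = 0, borrow out 0
  col 4: (0 - 0 borrow-in) - 1 → borrow from next column: (0+2) - 1 = 1, borrow out 1
  col 5: (0 - 1 borrow-in) - 1 → borrow from next column: (-1+2) - 1 = 0, borrow out 1
  col 6: (0 - 1 borrow-in) - 0 → borrow from next column: (-1+2) - 0 = 1, borrow out 1
  col 7: (0 - 1 borrow-in) - 1 → borrow from next column: (-1+2) - 1 = 0, borrow out 1
  col 8: (1 - 1 borrow-in) - 1 → borrow from next column: (0+2) - 1 = 1, borrow out 1
  col 9: (0 - 1 borrow-in) - 1 → borrow from next column: (-1+2) - 1 = 0, borrow out 1
  col 10: (1 - 1 borrow-in) - 0 → 0 - 0 = 0, borrow out 0
Reading bits MSB→LSB: 00101010011
Strip leading zeros: 101010011
= 101010011


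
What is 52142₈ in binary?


Each octal digit → 3 binary bits:
  5 = 101
  2 = 010
  1 = 001
  4 = 100
  2 = 010
Concatenate: 101 010 001 100 010
= 101010001100010


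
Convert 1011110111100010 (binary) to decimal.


Positional values:
Bit 1: 1 × 2^1 = 2
Bit 5: 1 × 2^5 = 32
Bit 6: 1 × 2^6 = 64
Bit 7: 1 × 2^7 = 128
Bit 8: 1 × 2^8 = 256
Bit 10: 1 × 2^10 = 1024
Bit 11: 1 × 2^11 = 2048
Bit 12: 1 × 2^12 = 4096
Bit 13: 1 × 2^13 = 8192
Bit 15: 1 × 2^15 = 32768
Sum = 2 + 32 + 64 + 128 + 256 + 1024 + 2048 + 4096 + 8192 + 32768
= 48610


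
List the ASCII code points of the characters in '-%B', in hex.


String: '-%B'  (3 characters)
Per-character ASCII lookup:
  '-': special character: '-' = 45 → 0x2D
  '%': special character: '%' = 37 → 0x25
  'B': uppercase starts at 65: 'B' = 65 + 1 = 66 → 0x42
= 0x2D 0x25 0x42


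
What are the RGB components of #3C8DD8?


Hex: #3C8DD8
R = 3C₁₆ = 60
G = 8D₁₆ = 141
B = D8₁₆ = 216
= RGB(60, 141, 216)


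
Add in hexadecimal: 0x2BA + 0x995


Align and add column by column (LSB to MSB, each column mod 16 with carry):
  02BA
+ 0995
  ----
  col 0: A(10) + 5(5) + 0 (carry in) = 15 → F(15), carry out 0
  col 1: B(11) + 9(9) + 0 (carry in) = 20 → 4(4), carry out 1
  col 2: 2(2) + 9(9) + 1 (carry in) = 12 → C(12), carry out 0
  col 3: 0(0) + 0(0) + 0 (carry in) = 0 → 0(0), carry out 0
Reading digits MSB→LSB: 0C4F
Strip leading zeros: C4F
= 0xC4F


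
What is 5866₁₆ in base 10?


Positional values:
Position 0: 6 × 16^0 = 6 × 1 = 6
Position 1: 6 × 16^1 = 6 × 16 = 96
Position 2: 8 × 16^2 = 8 × 256 = 2048
Position 3: 5 × 16^3 = 5 × 4096 = 20480
Sum = 6 + 96 + 2048 + 20480
= 22630


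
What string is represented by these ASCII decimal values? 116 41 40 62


Codes (decimal): 116 41 40 62
Per-code ASCII lookup:
  116  (range 97-122: lowercase, 116 - 97 = 19) → 't'
  41  (special character) → ')'
  40  (special character) → '('
  62  (special character) → '>'
= 't)(>'


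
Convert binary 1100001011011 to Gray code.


Binary: 1100001011011
Gray code: G = B XOR (B >> 1)
B >> 1 = 0110000101101
1100001011011 XOR 0110000101101:
  1 XOR 0 = 1
  1 XOR 1 = 0
  0 XOR 1 = 1
  0 XOR 0 = 0
  0 XOR 0 = 0
  0 XOR 0 = 0
  1 XOR 0 = 1
  0 XOR 1 = 1
  1 XOR 0 = 1
  1 XOR 1 = 0
  0 XOR 1 = 1
  1 XOR 0 = 1
  1 XOR 1 = 0
= 1010001110110


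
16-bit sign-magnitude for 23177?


Sign bit: 0 (positive)
Magnitude: 23177 = 101101010001001
= 0101101010001001


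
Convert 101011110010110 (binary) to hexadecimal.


Group into 4-bit nibbles: 0101011110010110
  0101 = 5
  0111 = 7
  1001 = 9
  0110 = 6
= 0x5796


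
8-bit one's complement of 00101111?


Original: 00101111
Invert all bits:
  bit 0: 0 → 1
  bit 1: 0 → 1
  bit 2: 1 → 0
  bit 3: 0 → 1
  bit 4: 1 → 0
  bit 5: 1 → 0
  bit 6: 1 → 0
  bit 7: 1 → 0
= 11010000


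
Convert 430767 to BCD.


Each digit → 4-bit binary:
  4 → 0100
  3 → 0011
  0 → 0000
  7 → 0111
  6 → 0110
  7 → 0111
= 0100 0011 0000 0111 0110 0111


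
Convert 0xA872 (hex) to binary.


Each hex digit → 4 binary bits:
  A = 1010
  8 = 1000
  7 = 0111
  2 = 0010
Concatenate: 1010 1000 0111 0010
= 1010100001110010


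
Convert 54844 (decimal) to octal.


Divide by 8 repeatedly:
54844 ÷ 8 = 6855 remainder 4
6855 ÷ 8 = 856 remainder 7
856 ÷ 8 = 107 remainder 0
107 ÷ 8 = 13 remainder 3
13 ÷ 8 = 1 remainder 5
1 ÷ 8 = 0 remainder 1
Reading remainders bottom-up:
= 0o153074


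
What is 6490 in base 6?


Divide by 6 repeatedly:
6490 ÷ 6 = 1081 remainder 4
1081 ÷ 6 = 180 remainder 1
180 ÷ 6 = 30 remainder 0
30 ÷ 6 = 5 remainder 0
5 ÷ 6 = 0 remainder 5
Reading remainders bottom-up:
= 50014


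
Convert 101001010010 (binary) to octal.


Group into 3-bit groups: 101001010010
  101 = 5
  001 = 1
  010 = 2
  010 = 2
= 0o5122


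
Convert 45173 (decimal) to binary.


Divide by 2 repeatedly:
45173 ÷ 2 = 22586 remainder 1
22586 ÷ 2 = 11293 remainder 0
11293 ÷ 2 = 5646 remainder 1
5646 ÷ 2 = 2823 remainder 0
2823 ÷ 2 = 1411 remainder 1
1411 ÷ 2 = 705 remainder 1
705 ÷ 2 = 352 remainder 1
352 ÷ 2 = 176 remainder 0
176 ÷ 2 = 88 remainder 0
88 ÷ 2 = 44 remainder 0
44 ÷ 2 = 22 remainder 0
22 ÷ 2 = 11 remainder 0
11 ÷ 2 = 5 remainder 1
5 ÷ 2 = 2 remainder 1
2 ÷ 2 = 1 remainder 0
1 ÷ 2 = 0 remainder 1
Reading remainders bottom-up:
= 1011000001110101


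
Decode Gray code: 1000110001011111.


Gray code: 1000110001011111
MSB stays the same: 1
Each subsequent bit = prev_binary XOR current_gray:
  B[1] = 1 XOR 0 = 1
  B[2] = 1 XOR 0 = 1
  B[3] = 1 XOR 0 = 1
  B[4] = 1 XOR 1 = 0
  B[5] = 0 XOR 1 = 1
  B[6] = 1 XOR 0 = 1
  B[7] = 1 XOR 0 = 1
  B[8] = 1 XOR 0 = 1
  B[9] = 1 XOR 1 = 0
  B[10] = 0 XOR 0 = 0
  B[11] = 0 XOR 1 = 1
  B[12] = 1 XOR 1 = 0
  B[13] = 0 XOR 1 = 1
  B[14] = 1 XOR 1 = 0
  B[15] = 0 XOR 1 = 1
= 1111011110010101 (63381 decimal)


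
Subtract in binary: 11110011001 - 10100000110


Align and subtract column by column (LSB to MSB, borrowing when needed):
  11110011001
- 10100000110
  -----------
  col 0: (1 - 0 borrow-in) - 0 → 1 - 0 = 1, borrow out 0
  col 1: (0 - 0 borrow-in) - 1 → borrow from next column: (0+2) - 1 = 1, borrow out 1
  col 2: (0 - 1 borrow-in) - 1 → borrow from next column: (-1+2) - 1 = 0, borrow out 1
  col 3: (1 - 1 borrow-in) - 0 → 0 - 0 = 0, borrow out 0
  col 4: (1 - 0 borrow-in) - 0 → 1 - 0 = 1, borrow out 0
  col 5: (0 - 0 borrow-in) - 0 → 0 - 0 = 0, borrow out 0
  col 6: (0 - 0 borrow-in) - 0 → 0 - 0 = 0, borrow out 0
  col 7: (1 - 0 borrow-in) - 0 → 1 - 0 = 1, borrow out 0
  col 8: (1 - 0 borrow-in) - 1 → 1 - 1 = 0, borrow out 0
  col 9: (1 - 0 borrow-in) - 0 → 1 - 0 = 1, borrow out 0
  col 10: (1 - 0 borrow-in) - 1 → 1 - 1 = 0, borrow out 0
Reading bits MSB→LSB: 01010010011
Strip leading zeros: 1010010011
= 1010010011


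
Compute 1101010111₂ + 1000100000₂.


Align and add column by column (LSB to MSB, carry propagating):
  01101010111
+ 01000100000
  -----------
  col 0: 1 + 0 + 0 (carry in) = 1 → bit 1, carry out 0
  col 1: 1 + 0 + 0 (carry in) = 1 → bit 1, carry out 0
  col 2: 1 + 0 + 0 (carry in) = 1 → bit 1, carry out 0
  col 3: 0 + 0 + 0 (carry in) = 0 → bit 0, carry out 0
  col 4: 1 + 0 + 0 (carry in) = 1 → bit 1, carry out 0
  col 5: 0 + 1 + 0 (carry in) = 1 → bit 1, carry out 0
  col 6: 1 + 0 + 0 (carry in) = 1 → bit 1, carry out 0
  col 7: 0 + 0 + 0 (carry in) = 0 → bit 0, carry out 0
  col 8: 1 + 0 + 0 (carry in) = 1 → bit 1, carry out 0
  col 9: 1 + 1 + 0 (carry in) = 2 → bit 0, carry out 1
  col 10: 0 + 0 + 1 (carry in) = 1 → bit 1, carry out 0
Reading bits MSB→LSB: 10101110111
Strip leading zeros: 10101110111
= 10101110111


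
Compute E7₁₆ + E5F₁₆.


Align and add column by column (LSB to MSB, each column mod 16 with carry):
  00E7
+ 0E5F
  ----
  col 0: 7(7) + F(15) + 0 (carry in) = 22 → 6(6), carry out 1
  col 1: E(14) + 5(5) + 1 (carry in) = 20 → 4(4), carry out 1
  col 2: 0(0) + E(14) + 1 (carry in) = 15 → F(15), carry out 0
  col 3: 0(0) + 0(0) + 0 (carry in) = 0 → 0(0), carry out 0
Reading digits MSB→LSB: 0F46
Strip leading zeros: F46
= 0xF46


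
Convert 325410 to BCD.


Each digit → 4-bit binary:
  3 → 0011
  2 → 0010
  5 → 0101
  4 → 0100
  1 → 0001
  0 → 0000
= 0011 0010 0101 0100 0001 0000


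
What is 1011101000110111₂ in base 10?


Positional values:
Bit 0: 1 × 2^0 = 1
Bit 1: 1 × 2^1 = 2
Bit 2: 1 × 2^2 = 4
Bit 4: 1 × 2^4 = 16
Bit 5: 1 × 2^5 = 32
Bit 9: 1 × 2^9 = 512
Bit 11: 1 × 2^11 = 2048
Bit 12: 1 × 2^12 = 4096
Bit 13: 1 × 2^13 = 8192
Bit 15: 1 × 2^15 = 32768
Sum = 1 + 2 + 4 + 16 + 32 + 512 + 2048 + 4096 + 8192 + 32768
= 47671


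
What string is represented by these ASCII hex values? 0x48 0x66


Codes (hex): 0x48 0x66
Per-code ASCII lookup:
  0x48 = 72  (range 65-90: uppercase, 72 - 65 = 7) → 'H'
  0x66 = 102  (range 97-122: lowercase, 102 - 97 = 5) → 'f'
= 'Hf'


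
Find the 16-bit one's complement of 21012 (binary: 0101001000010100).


Original: 0101001000010100
Invert all bits:
  bit 0: 0 → 1
  bit 1: 1 → 0
  bit 2: 0 → 1
  bit 3: 1 → 0
  bit 4: 0 → 1
  bit 5: 0 → 1
  bit 6: 1 → 0
  bit 7: 0 → 1
  bit 8: 0 → 1
  bit 9: 0 → 1
  bit 10: 0 → 1
  bit 11: 1 → 0
  bit 12: 0 → 1
  bit 13: 1 → 0
  bit 14: 0 → 1
  bit 15: 0 → 1
= 1010110111101011


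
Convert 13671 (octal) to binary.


Each octal digit → 3 binary bits:
  1 = 001
  3 = 011
  6 = 110
  7 = 111
  1 = 001
Concatenate: 001 011 110 111 001
= 001011110111001


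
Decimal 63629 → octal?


Divide by 8 repeatedly:
63629 ÷ 8 = 7953 remainder 5
7953 ÷ 8 = 994 remainder 1
994 ÷ 8 = 124 remainder 2
124 ÷ 8 = 15 remainder 4
15 ÷ 8 = 1 remainder 7
1 ÷ 8 = 0 remainder 1
Reading remainders bottom-up:
= 0o174215


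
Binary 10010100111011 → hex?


Group into 4-bit nibbles: 0010010100111011
  0010 = 2
  0101 = 5
  0011 = 3
  1011 = B
= 0x253B


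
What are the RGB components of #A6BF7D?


Hex: #A6BF7D
R = A6₁₆ = 166
G = BF₁₆ = 191
B = 7D₁₆ = 125
= RGB(166, 191, 125)


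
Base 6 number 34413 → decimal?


Positional values (base 6):
  3 × 6^0 = 3 × 1 = 3
  1 × 6^1 = 1 × 6 = 6
  4 × 6^2 = 4 × 36 = 144
  4 × 6^3 = 4 × 216 = 864
  3 × 6^4 = 3 × 1296 = 3888
Sum = 3 + 6 + 144 + 864 + 3888
= 4905


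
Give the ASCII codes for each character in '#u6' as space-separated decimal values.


String: '#u6'  (3 characters)
Per-character ASCII lookup:
  '#': special character: '#' = 35
  'u': lowercase starts at 97: 'u' = 97 + 20 = 117
  '6': digits start at 48: '6' = 48 + 6 = 54
= 35 117 54


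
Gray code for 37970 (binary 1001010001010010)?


Binary: 1001010001010010
Gray code: G = B XOR (B >> 1)
B >> 1 = 0100101000101001
1001010001010010 XOR 0100101000101001:
  1 XOR 0 = 1
  0 XOR 1 = 1
  0 XOR 0 = 0
  1 XOR 0 = 1
  0 XOR 1 = 1
  1 XOR 0 = 1
  0 XOR 1 = 1
  0 XOR 0 = 0
  0 XOR 0 = 0
  1 XOR 0 = 1
  0 XOR 1 = 1
  1 XOR 0 = 1
  0 XOR 1 = 1
  0 XOR 0 = 0
  1 XOR 0 = 1
  0 XOR 1 = 1
= 1101111001111011


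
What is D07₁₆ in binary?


Each hex digit → 4 binary bits:
  D = 1101
  0 = 0000
  7 = 0111
Concatenate: 1101 0000 0111
= 110100000111


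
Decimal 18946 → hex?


Divide by 16 repeatedly:
18946 ÷ 16 = 1184 remainder 2 (2)
1184 ÷ 16 = 74 remainder 0 (0)
74 ÷ 16 = 4 remainder 10 (A)
4 ÷ 16 = 0 remainder 4 (4)
Reading remainders bottom-up:
= 0x4A02


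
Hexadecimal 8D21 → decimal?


Positional values:
Position 0: 1 × 16^0 = 1 × 1 = 1
Position 1: 2 × 16^1 = 2 × 16 = 32
Position 2: D × 16^2 = 13 × 256 = 3328
Position 3: 8 × 16^3 = 8 × 4096 = 32768
Sum = 1 + 32 + 3328 + 32768
= 36129


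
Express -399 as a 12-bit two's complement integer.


Original: 000110001111
Step 1 - Invert all bits: 111001110000
Step 2 - Add 1: 111001110000 + 1
= 111001110001 (represents -399)


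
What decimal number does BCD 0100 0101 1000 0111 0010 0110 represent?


Each 4-bit group → digit:
  0100 → 4
  0101 → 5
  1000 → 8
  0111 → 7
  0010 → 2
  0110 → 6
= 458726


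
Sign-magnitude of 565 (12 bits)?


Sign bit: 0 (positive)
Magnitude: 565 = 01000110101
= 001000110101


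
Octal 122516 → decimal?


Positional values:
Position 0: 6 × 8^0 = 6
Position 1: 1 × 8^1 = 8
Position 2: 5 × 8^2 = 320
Position 3: 2 × 8^3 = 1024
Position 4: 2 × 8^4 = 8192
Position 5: 1 × 8^5 = 32768
Sum = 6 + 8 + 320 + 1024 + 8192 + 32768
= 42318


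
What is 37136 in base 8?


Divide by 8 repeatedly:
37136 ÷ 8 = 4642 remainder 0
4642 ÷ 8 = 580 remainder 2
580 ÷ 8 = 72 remainder 4
72 ÷ 8 = 9 remainder 0
9 ÷ 8 = 1 remainder 1
1 ÷ 8 = 0 remainder 1
Reading remainders bottom-up:
= 0o110420


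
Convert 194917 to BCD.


Each digit → 4-bit binary:
  1 → 0001
  9 → 1001
  4 → 0100
  9 → 1001
  1 → 0001
  7 → 0111
= 0001 1001 0100 1001 0001 0111


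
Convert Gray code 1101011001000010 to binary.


Gray code: 1101011001000010
MSB stays the same: 1
Each subsequent bit = prev_binary XOR current_gray:
  B[1] = 1 XOR 1 = 0
  B[2] = 0 XOR 0 = 0
  B[3] = 0 XOR 1 = 1
  B[4] = 1 XOR 0 = 1
  B[5] = 1 XOR 1 = 0
  B[6] = 0 XOR 1 = 1
  B[7] = 1 XOR 0 = 1
  B[8] = 1 XOR 0 = 1
  B[9] = 1 XOR 1 = 0
  B[10] = 0 XOR 0 = 0
  B[11] = 0 XOR 0 = 0
  B[12] = 0 XOR 0 = 0
  B[13] = 0 XOR 0 = 0
  B[14] = 0 XOR 1 = 1
  B[15] = 1 XOR 0 = 1
= 1001101110000011 (39811 decimal)


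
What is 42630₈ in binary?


Each octal digit → 3 binary bits:
  4 = 100
  2 = 010
  6 = 110
  3 = 011
  0 = 000
Concatenate: 100 010 110 011 000
= 100010110011000


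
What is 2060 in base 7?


Divide by 7 repeatedly:
2060 ÷ 7 = 294 remainder 2
294 ÷ 7 = 42 remainder 0
42 ÷ 7 = 6 remainder 0
6 ÷ 7 = 0 remainder 6
Reading remainders bottom-up:
= 6002


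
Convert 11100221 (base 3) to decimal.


Positional values (base 3):
  1 × 3^0 = 1 × 1 = 1
  2 × 3^1 = 2 × 3 = 6
  2 × 3^2 = 2 × 9 = 18
  0 × 3^3 = 0 × 27 = 0
  0 × 3^4 = 0 × 81 = 0
  1 × 3^5 = 1 × 243 = 243
  1 × 3^6 = 1 × 729 = 729
  1 × 3^7 = 1 × 2187 = 2187
Sum = 1 + 6 + 18 + 0 + 0 + 243 + 729 + 2187
= 3184
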